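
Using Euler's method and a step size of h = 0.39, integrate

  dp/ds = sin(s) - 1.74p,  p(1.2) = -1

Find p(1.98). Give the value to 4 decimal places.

0.4035

Euler: p_{n+1} = p_n + h·f(s_n, p_n).
s=1.200000, p=-1.000000: f=2.672039 → p ← -1.000000 + 0.39·2.672039 = 0.042095
s=1.590000, p=0.042095: f=0.926570 → p ← 0.042095 + 0.39·0.926570 = 0.403458
p(1.98) ≈ 0.4035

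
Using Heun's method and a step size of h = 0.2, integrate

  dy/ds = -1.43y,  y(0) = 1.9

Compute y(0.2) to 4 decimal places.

Heun: k1 = f(s_n, y_n); k2 = f(s_n + h, y_n + h·k1); y_{n+1} = y_n + (h/2)·(k1 + k2).
s=0.000000, y=1.900000:
  k1 = f(0.000000, 1.900000) = -2.717000
  k2 = f(0.200000, 1.356600) = -1.939938
  y ← 1.900000 + (0.2/2)·(-2.717000 + (-1.939938)) = 1.434306
y(0.2) ≈ 1.4343

1.4343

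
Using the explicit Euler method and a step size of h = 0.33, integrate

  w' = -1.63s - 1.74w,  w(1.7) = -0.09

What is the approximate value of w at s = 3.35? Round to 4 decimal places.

Euler: w_{n+1} = w_n + h·f(s_n, w_n).
s=1.700000, w=-0.090000: f=-2.614400 → w ← -0.090000 + 0.33·(-2.614400) = -0.952752
s=2.030000, w=-0.952752: f=-1.651112 → w ← -0.952752 + 0.33·(-1.651112) = -1.497619
s=2.360000, w=-1.497619: f=-1.240943 → w ← -1.497619 + 0.33·(-1.240943) = -1.907130
s=2.690000, w=-1.907130: f=-1.066294 → w ← -1.907130 + 0.33·(-1.066294) = -2.259007
s=3.020000, w=-2.259007: f=-0.991928 → w ← -2.259007 + 0.33·(-0.991928) = -2.586343
w(3.35) ≈ -2.5863

-2.5863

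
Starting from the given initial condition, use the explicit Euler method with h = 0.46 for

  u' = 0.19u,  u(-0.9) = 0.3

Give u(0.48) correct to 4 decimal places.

Euler: u_{n+1} = u_n + h·f(x_n, u_n).
x=-0.900000, u=0.300000: f=0.057000 → u ← 0.300000 + 0.46·0.057000 = 0.326220
x=-0.440000, u=0.326220: f=0.061982 → u ← 0.326220 + 0.46·0.061982 = 0.354732
x=0.020000, u=0.354732: f=0.067399 → u ← 0.354732 + 0.46·0.067399 = 0.385735
u(0.48) ≈ 0.3857

0.3857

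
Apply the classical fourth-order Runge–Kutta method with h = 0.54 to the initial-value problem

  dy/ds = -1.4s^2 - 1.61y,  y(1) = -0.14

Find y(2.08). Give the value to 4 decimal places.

RK4: k1 = f(s_n, y_n); k2 = f(s_n + h/2, y_n + (h/2)·k1); k3 = f(s_n + h/2, y_n + (h/2)·k2); k4 = f(s_n + h, y_n + h·k3); y_{n+1} = y_n + (h/6)·(k1 + 2k2 + 2k3 + k4).
s=1.000000, y=-0.140000:
  k1 = f(1.000000, -0.140000) = -1.174600
  k2 = f(1.270000, -0.457142) = -1.522061
  k3 = f(1.270000, -0.550957) = -1.371020
  k4 = f(1.540000, -0.880351) = -1.902875
  y ← -0.140000 + (0.54/6)·(k1 + 2k2 + 2k3 + k4) = -0.937727
s=1.540000, y=-0.937727:
  k1 = f(1.540000, -0.937727) = -1.810499
  k2 = f(1.810000, -1.426562) = -2.289775
  k3 = f(1.810000, -1.555967) = -2.081434
  k4 = f(2.080000, -2.061702) = -2.737620
  y ← -0.937727 + (0.54/6)·(k1 + 2k2 + 2k3 + k4) = -2.133876
y(2.08) ≈ -2.1339

-2.1339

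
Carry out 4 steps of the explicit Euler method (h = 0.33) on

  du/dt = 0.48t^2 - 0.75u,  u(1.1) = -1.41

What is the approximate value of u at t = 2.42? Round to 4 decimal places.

0.8741

Euler: u_{n+1} = u_n + h·f(t_n, u_n).
t=1.100000, u=-1.410000: f=1.638300 → u ← -1.410000 + 0.33·1.638300 = -0.869361
t=1.430000, u=-0.869361: f=1.633573 → u ← -0.869361 + 0.33·1.633573 = -0.330282
t=1.760000, u=-0.330282: f=1.734559 → u ← -0.330282 + 0.33·1.734559 = 0.242123
t=2.090000, u=0.242123: f=1.915096 → u ← 0.242123 + 0.33·1.915096 = 0.874104
u(2.42) ≈ 0.8741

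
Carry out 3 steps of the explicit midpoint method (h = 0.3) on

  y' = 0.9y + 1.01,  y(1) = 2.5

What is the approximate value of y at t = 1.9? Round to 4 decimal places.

Midpoint: k1 = f(t_n, y_n); k2 = f(t_n + h/2, y_n + (h/2)·k1); y_{n+1} = y_n + h·k2.
t=1.000000, y=2.500000:
  k1 = f(1.000000, 2.500000) = 3.260000
  k2 = f(1.150000, 2.989000) = 3.700100
  y ← 2.500000 + 0.3·3.700100 = 3.610030
t=1.300000, y=3.610030:
  k1 = f(1.300000, 3.610030) = 4.259027
  k2 = f(1.450000, 4.248884) = 4.833996
  y ← 3.610030 + 0.3·4.833996 = 5.060229
t=1.600000, y=5.060229:
  k1 = f(1.600000, 5.060229) = 5.564206
  k2 = f(1.750000, 5.894860) = 6.315374
  y ← 5.060229 + 0.3·6.315374 = 6.954841
y(1.9) ≈ 6.9548

6.9548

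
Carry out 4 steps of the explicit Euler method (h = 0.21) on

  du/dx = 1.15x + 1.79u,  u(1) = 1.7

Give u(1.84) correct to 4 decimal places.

Euler: u_{n+1} = u_n + h·f(x_n, u_n).
x=1.000000, u=1.700000: f=4.193000 → u ← 1.700000 + 0.21·4.193000 = 2.580530
x=1.210000, u=2.580530: f=6.010649 → u ← 2.580530 + 0.21·6.010649 = 3.842766
x=1.420000, u=3.842766: f=8.511552 → u ← 3.842766 + 0.21·8.511552 = 5.630192
x=1.630000, u=5.630192: f=11.952544 → u ← 5.630192 + 0.21·11.952544 = 8.140226
u(1.84) ≈ 8.1402

8.1402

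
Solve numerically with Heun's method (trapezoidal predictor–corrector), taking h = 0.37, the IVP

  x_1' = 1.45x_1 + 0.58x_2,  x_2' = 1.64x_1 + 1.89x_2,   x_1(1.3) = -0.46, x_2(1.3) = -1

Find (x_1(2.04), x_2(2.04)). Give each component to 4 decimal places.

Heun on (x_1,x_2): k1 = f(t_n, state_n); k2 = f(t_n + h, state_n + h·k1); state_{n+1} = state_n + (h/2)·(k1 + k2).
1.300000: (-0.460000, -1.000000)
  k1 = (-1.247000, -2.644400)
  predictor → (-0.921390, -1.978428)
  k2 = (-2.483504, -5.250309)
  → (-1.150143, -2.460521)
1.670000: (-1.150143, -2.460521)
  k1 = (-3.094810, -6.536620)
  predictor → (-2.295223, -4.879070)
  k2 = (-6.157934, -12.985608)
  → (-2.861901, -6.072133)
(x_1(2.04), x_2(2.04)) ≈ (-2.8619, -6.0721)

-2.8619, -6.0721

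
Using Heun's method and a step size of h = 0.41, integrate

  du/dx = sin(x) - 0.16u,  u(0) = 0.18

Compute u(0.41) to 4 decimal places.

Heun: k1 = f(x_n, u_n); k2 = f(x_n + h, u_n + h·k1); u_{n+1} = u_n + (h/2)·(k1 + k2).
x=0.000000, u=0.180000:
  k1 = f(0.000000, 0.180000) = -0.028800
  k2 = f(0.410000, 0.168192) = 0.371699
  u ← 0.180000 + (0.41/2)·(-0.028800 + 0.371699) = 0.250294
u(0.41) ≈ 0.2503

0.2503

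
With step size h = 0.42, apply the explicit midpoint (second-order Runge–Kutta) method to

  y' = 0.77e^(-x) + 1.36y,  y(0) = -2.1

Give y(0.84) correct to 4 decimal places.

-5.4689

Midpoint: k1 = f(x_n, y_n); k2 = f(x_n + h/2, y_n + (h/2)·k1); y_{n+1} = y_n + h·k2.
x=0.000000, y=-2.100000:
  k1 = f(0.000000, -2.100000) = -2.086000
  k2 = f(0.210000, -2.538060) = -2.827612
  y ← -2.100000 + 0.42·(-2.827612) = -3.287597
x=0.420000, y=-3.287597:
  k1 = f(0.420000, -3.287597) = -3.965206
  k2 = f(0.630000, -4.120290) = -5.193499
  y ← -3.287597 + 0.42·(-5.193499) = -5.468866
y(0.84) ≈ -5.4689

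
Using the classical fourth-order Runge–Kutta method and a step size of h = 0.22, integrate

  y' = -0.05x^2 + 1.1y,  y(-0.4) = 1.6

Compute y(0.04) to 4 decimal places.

2.5945

RK4: k1 = f(x_n, y_n); k2 = f(x_n + h/2, y_n + (h/2)·k1); k3 = f(x_n + h/2, y_n + (h/2)·k2); k4 = f(x_n + h, y_n + h·k3); y_{n+1} = y_n + (h/6)·(k1 + 2k2 + 2k3 + k4).
x=-0.400000, y=1.600000:
  k1 = f(-0.400000, 1.600000) = 1.752000
  k2 = f(-0.290000, 1.792720) = 1.967787
  k3 = f(-0.290000, 1.816457) = 1.993897
  k4 = f(-0.180000, 2.038657) = 2.240903
  y ← 1.600000 + (0.22/6)·(k1 + 2k2 + 2k3 + k4) = 2.036930
x=-0.180000, y=2.036930:
  k1 = f(-0.180000, 2.036930) = 2.239003
  k2 = f(-0.070000, 2.283220) = 2.511297
  k3 = f(-0.070000, 2.313173) = 2.544245
  k4 = f(0.040000, 2.596664) = 2.856250
  y ← 2.036930 + (0.22/6)·(k1 + 2k2 + 2k3 + k4) = 2.594496
y(0.04) ≈ 2.5945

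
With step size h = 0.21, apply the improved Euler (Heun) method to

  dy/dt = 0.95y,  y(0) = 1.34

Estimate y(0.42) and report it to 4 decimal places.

1.9925

Heun: k1 = f(t_n, y_n); k2 = f(t_n + h, y_n + h·k1); y_{n+1} = y_n + (h/2)·(k1 + k2).
t=0.000000, y=1.340000:
  k1 = f(0.000000, 1.340000) = 1.273000
  k2 = f(0.210000, 1.607330) = 1.526964
  y ← 1.340000 + (0.21/2)·(1.273000 + 1.526964) = 1.633996
t=0.210000, y=1.633996:
  k1 = f(0.210000, 1.633996) = 1.552296
  k2 = f(0.420000, 1.959978) = 1.861979
  y ← 1.633996 + (0.21/2)·(1.552296 + 1.861979) = 1.992495
y(0.42) ≈ 1.9925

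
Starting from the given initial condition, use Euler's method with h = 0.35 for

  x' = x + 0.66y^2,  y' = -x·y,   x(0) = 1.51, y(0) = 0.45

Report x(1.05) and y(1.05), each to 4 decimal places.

3.8152, 0.0006

Euler on (x,y): x_{n+1} = x_n + h·x', y_{n+1} = y_n + h·y'.
0.000000: (1.510000, 0.450000); f=(1.643650, -0.679500) → (2.085278, 0.212175)
0.350000: (2.085278, 0.212175); f=(2.114990, -0.442444) → (2.825524, 0.057320)
0.700000: (2.825524, 0.057320); f=(2.827692, -0.161958) → (3.815216, 0.000634)
(x(1.05), y(1.05)) ≈ (3.8152, 0.0006)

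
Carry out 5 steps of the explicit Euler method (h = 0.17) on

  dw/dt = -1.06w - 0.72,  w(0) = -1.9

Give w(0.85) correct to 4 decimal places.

-1.1313

Euler: w_{n+1} = w_n + h·f(t_n, w_n).
t=0.000000, w=-1.900000: f=1.294000 → w ← -1.900000 + 0.17·1.294000 = -1.680020
t=0.170000, w=-1.680020: f=1.060821 → w ← -1.680020 + 0.17·1.060821 = -1.499680
t=0.340000, w=-1.499680: f=0.869661 → w ← -1.499680 + 0.17·0.869661 = -1.351838
t=0.510000, w=-1.351838: f=0.712948 → w ← -1.351838 + 0.17·0.712948 = -1.230637
t=0.680000, w=-1.230637: f=0.584475 → w ← -1.230637 + 0.17·0.584475 = -1.131276
w(0.85) ≈ -1.1313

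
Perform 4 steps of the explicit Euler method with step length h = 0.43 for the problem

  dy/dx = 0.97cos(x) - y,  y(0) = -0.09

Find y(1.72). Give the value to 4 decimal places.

0.4616

Euler: y_{n+1} = y_n + h·f(x_n, y_n).
x=0.000000, y=-0.090000: f=1.060000 → y ← -0.090000 + 0.43·1.060000 = 0.365800
x=0.430000, y=0.365800: f=0.515897 → y ← 0.365800 + 0.43·0.515897 = 0.587636
x=0.860000, y=0.587636: f=0.045229 → y ← 0.587636 + 0.43·0.045229 = 0.607084
x=1.290000, y=0.607084: f=-0.338277 → y ← 0.607084 + 0.43·(-0.338277) = 0.461625
y(1.72) ≈ 0.4616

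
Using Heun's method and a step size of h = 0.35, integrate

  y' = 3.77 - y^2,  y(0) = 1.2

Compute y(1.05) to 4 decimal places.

1.8256

Heun: k1 = f(t_n, y_n); k2 = f(t_n + h, y_n + h·k1); y_{n+1} = y_n + (h/2)·(k1 + k2).
t=0.000000, y=1.200000:
  k1 = f(0.000000, 1.200000) = 2.330000
  k2 = f(0.350000, 2.015500) = -0.292240
  y ← 1.200000 + (0.35/2)·(2.330000 + (-0.292240)) = 1.556608
t=0.350000, y=1.556608:
  k1 = f(0.350000, 1.556608) = 1.346972
  k2 = f(0.700000, 2.028048) = -0.342979
  y ← 1.556608 + (0.35/2)·(1.346972 + (-0.342979)) = 1.732307
t=0.700000, y=1.732307:
  k1 = f(0.700000, 1.732307) = 0.769114
  k2 = f(1.050000, 2.001496) = -0.235988
  y ← 1.732307 + (0.35/2)·(0.769114 + (-0.235988)) = 1.825604
y(1.05) ≈ 1.8256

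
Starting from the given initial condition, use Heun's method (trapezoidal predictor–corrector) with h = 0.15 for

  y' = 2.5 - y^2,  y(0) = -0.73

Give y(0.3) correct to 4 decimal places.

Heun: k1 = f(x_n, y_n); k2 = f(x_n + h, y_n + h·k1); y_{n+1} = y_n + (h/2)·(k1 + k2).
x=0.000000, y=-0.730000:
  k1 = f(0.000000, -0.730000) = 1.967100
  k2 = f(0.150000, -0.434935) = 2.310832
  y ← -0.730000 + (0.15/2)·(1.967100 + 2.310832) = -0.409155
x=0.150000, y=-0.409155:
  k1 = f(0.150000, -0.409155) = 2.332592
  k2 = f(0.300000, -0.059266) = 2.496488
  y ← -0.409155 + (0.15/2)·(2.332592 + 2.496488) = -0.046974
y(0.3) ≈ -0.0470

-0.0470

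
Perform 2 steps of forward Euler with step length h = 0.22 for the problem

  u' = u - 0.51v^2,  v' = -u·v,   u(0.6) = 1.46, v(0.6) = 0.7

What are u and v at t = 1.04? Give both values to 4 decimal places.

2.0807, 0.2947

Euler on (u,v): u_{n+1} = u_n + h·u', v_{n+1} = v_n + h·v'.
0.600000: (1.460000, 0.700000); f=(1.210100, -1.022000) → (1.726222, 0.475160)
0.820000: (1.726222, 0.475160); f=(1.611076, -0.820232) → (2.080659, 0.294709)
(u(1.04), v(1.04)) ≈ (2.0807, 0.2947)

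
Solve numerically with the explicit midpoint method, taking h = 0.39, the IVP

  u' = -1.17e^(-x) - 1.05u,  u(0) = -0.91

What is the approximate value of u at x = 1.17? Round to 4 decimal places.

-0.6654

Midpoint: k1 = f(x_n, u_n); k2 = f(x_n + h/2, u_n + (h/2)·k1); u_{n+1} = u_n + h·k2.
x=0.000000, u=-0.910000:
  k1 = f(0.000000, -0.910000) = -0.214500
  k2 = f(0.195000, -0.951828) = 0.036702
  u ← -0.910000 + 0.39·0.036702 = -0.895686
x=0.390000, u=-0.895686:
  k1 = f(0.390000, -0.895686) = 0.148314
  k2 = f(0.585000, -0.866765) = 0.258289
  u ← -0.895686 + 0.39·0.258289 = -0.794953
x=0.780000, u=-0.794953:
  k1 = f(0.780000, -0.794953) = 0.298366
  k2 = f(0.975000, -0.736772) = 0.332295
  u ← -0.794953 + 0.39·0.332295 = -0.665358
u(1.17) ≈ -0.6654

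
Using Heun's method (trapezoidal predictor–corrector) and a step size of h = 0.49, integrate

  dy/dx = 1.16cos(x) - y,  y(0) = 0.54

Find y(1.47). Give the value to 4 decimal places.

0.5818

Heun: k1 = f(x_n, y_n); k2 = f(x_n + h, y_n + h·k1); y_{n+1} = y_n + (h/2)·(k1 + k2).
x=0.000000, y=0.540000:
  k1 = f(0.000000, 0.540000) = 0.620000
  k2 = f(0.490000, 0.843800) = 0.179706
  y ← 0.540000 + (0.49/2)·(0.620000 + 0.179706) = 0.735928
x=0.490000, y=0.735928:
  k1 = f(0.490000, 0.735928) = 0.287578
  k2 = f(0.980000, 0.876841) = -0.230695
  y ← 0.735928 + (0.49/2)·(0.287578 + (-0.230695)) = 0.749864
x=0.980000, y=0.749864:
  k1 = f(0.980000, 0.749864) = -0.103718
  k2 = f(1.470000, 0.699042) = -0.582317
  y ← 0.749864 + (0.49/2)·(-0.103718 + (-0.582317)) = 0.581786
y(1.47) ≈ 0.5818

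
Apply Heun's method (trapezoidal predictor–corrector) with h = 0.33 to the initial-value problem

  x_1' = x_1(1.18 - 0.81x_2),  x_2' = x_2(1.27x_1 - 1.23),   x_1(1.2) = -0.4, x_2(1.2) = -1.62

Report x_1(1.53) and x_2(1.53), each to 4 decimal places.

-0.7737, -0.9097

Heun on (x_1,x_2): k1 = f(x_n, state_n); k2 = f(x_n + h, state_n + h·k1); state_{n+1} = state_n + (h/2)·(k1 + k2).
1.200000: (-0.400000, -1.620000)
  k1 = (-0.996880, 2.815560)
  predictor → (-0.728970, -0.690865)
  k2 = (-1.268117, 1.489362)
  → (-0.773725, -0.909688)
(x_1(1.53), x_2(1.53)) ≈ (-0.7737, -0.9097)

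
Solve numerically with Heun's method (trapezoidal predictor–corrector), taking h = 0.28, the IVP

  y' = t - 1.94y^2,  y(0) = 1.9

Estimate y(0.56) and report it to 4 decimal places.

0.7476

Heun: k1 = f(t_n, y_n); k2 = f(t_n + h, y_n + h·k1); y_{n+1} = y_n + (h/2)·(k1 + k2).
t=0.000000, y=1.900000:
  k1 = f(0.000000, 1.900000) = -7.003400
  k2 = f(0.280000, -0.060952) = 0.272793
  y ← 1.900000 + (0.28/2)·(-7.003400 + 0.272793) = 0.957715
t=0.280000, y=0.957715:
  k1 = f(0.280000, 0.957715) = -1.499403
  k2 = f(0.560000, 0.537882) = -0.001275
  y ← 0.957715 + (0.28/2)·(-1.499403 + (-0.001275)) = 0.747620
y(0.56) ≈ 0.7476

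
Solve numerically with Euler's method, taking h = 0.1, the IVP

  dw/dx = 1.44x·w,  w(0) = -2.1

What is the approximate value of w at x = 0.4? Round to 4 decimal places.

Euler: w_{n+1} = w_n + h·f(x_n, w_n).
x=0.000000, w=-2.100000: f=0.000000 → w ← -2.100000 + 0.1·0.000000 = -2.100000
x=0.100000, w=-2.100000: f=-0.302400 → w ← -2.100000 + 0.1·(-0.302400) = -2.130240
x=0.200000, w=-2.130240: f=-0.613509 → w ← -2.130240 + 0.1·(-0.613509) = -2.191591
x=0.300000, w=-2.191591: f=-0.946767 → w ← -2.191591 + 0.1·(-0.946767) = -2.286268
w(0.4) ≈ -2.2863

-2.2863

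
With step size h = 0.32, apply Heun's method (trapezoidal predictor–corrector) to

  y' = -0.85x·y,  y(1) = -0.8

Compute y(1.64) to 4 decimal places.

-0.3975

Heun: k1 = f(x_n, y_n); k2 = f(x_n + h, y_n + h·k1); y_{n+1} = y_n + (h/2)·(k1 + k2).
x=1.000000, y=-0.800000:
  k1 = f(1.000000, -0.800000) = 0.680000
  k2 = f(1.320000, -0.582400) = 0.653453
  y ← -0.800000 + (0.32/2)·(0.680000 + 0.653453) = -0.586648
x=1.320000, y=-0.586648:
  k1 = f(1.320000, -0.586648) = 0.658219
  k2 = f(1.640000, -0.376018) = 0.524169
  y ← -0.586648 + (0.32/2)·(0.658219 + 0.524169) = -0.397466
y(1.64) ≈ -0.3975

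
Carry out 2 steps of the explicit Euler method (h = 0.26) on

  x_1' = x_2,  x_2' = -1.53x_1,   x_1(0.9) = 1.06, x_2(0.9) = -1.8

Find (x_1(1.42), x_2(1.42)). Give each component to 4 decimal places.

0.0144, -2.4572

Euler on (x_1,x_2): x_1_{n+1} = x_1_n + h·x_1', x_2_{n+1} = x_2_n + h·x_2'.
0.900000: (1.060000, -1.800000); f=(-1.800000, -1.621800) → (0.592000, -2.221668)
1.160000: (0.592000, -2.221668); f=(-2.221668, -0.905760) → (0.014366, -2.457166)
(x_1(1.42), x_2(1.42)) ≈ (0.0144, -2.4572)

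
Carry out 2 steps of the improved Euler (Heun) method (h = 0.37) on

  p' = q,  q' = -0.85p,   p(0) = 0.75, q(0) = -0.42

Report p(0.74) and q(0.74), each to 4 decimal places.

Heun on (p,q): k1 = f(x_n, state_n); k2 = f(x_n + h, state_n + h·k1); state_{n+1} = state_n + (h/2)·(k1 + k2).
0.000000: (0.750000, -0.420000)
  k1 = (-0.420000, -0.637500)
  predictor → (0.594600, -0.655875)
  k2 = (-0.655875, -0.505410)
  → (0.550963, -0.631438)
0.370000: (0.550963, -0.631438)
  k1 = (-0.631438, -0.468319)
  predictor → (0.317331, -0.804716)
  k2 = (-0.804716, -0.269731)
  → (0.285275, -0.767978)
(p(0.74), q(0.74)) ≈ (0.2853, -0.7680)

0.2853, -0.7680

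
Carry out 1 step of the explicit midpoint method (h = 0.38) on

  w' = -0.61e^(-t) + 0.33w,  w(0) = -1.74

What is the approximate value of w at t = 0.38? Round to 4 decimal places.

Midpoint: k1 = f(t_n, w_n); k2 = f(t_n + h/2, w_n + (h/2)·k1); w_{n+1} = w_n + h·k2.
t=0.000000, w=-1.740000:
  k1 = f(0.000000, -1.740000) = -1.184200
  k2 = f(0.190000, -1.964998) = -1.152894
  w ← -1.740000 + 0.38·(-1.152894) = -2.178100
w(0.38) ≈ -2.1781

-2.1781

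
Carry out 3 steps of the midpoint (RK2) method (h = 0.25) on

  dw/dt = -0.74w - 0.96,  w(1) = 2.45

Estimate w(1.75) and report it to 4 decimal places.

0.8618

Midpoint: k1 = f(t_n, w_n); k2 = f(t_n + h/2, w_n + (h/2)·k1); w_{n+1} = w_n + h·k2.
t=1.000000, w=2.450000:
  k1 = f(1.000000, 2.450000) = -2.773000
  k2 = f(1.125000, 2.103375) = -2.516497
  w ← 2.450000 + 0.25·(-2.516497) = 1.820876
t=1.250000, w=1.820876:
  k1 = f(1.250000, 1.820876) = -2.307448
  k2 = f(1.375000, 1.532445) = -2.094009
  w ← 1.820876 + 0.25·(-2.094009) = 1.297373
t=1.500000, w=1.297373:
  k1 = f(1.500000, 1.297373) = -1.920056
  k2 = f(1.625000, 1.057366) = -1.742451
  w ← 1.297373 + 0.25·(-1.742451) = 0.861761
w(1.75) ≈ 0.8618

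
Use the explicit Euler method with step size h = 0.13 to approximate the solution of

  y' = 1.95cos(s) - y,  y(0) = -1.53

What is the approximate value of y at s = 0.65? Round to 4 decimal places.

0.1576

Euler: y_{n+1} = y_n + h·f(s_n, y_n).
s=0.000000, y=-1.530000: f=3.480000 → y ← -1.530000 + 0.13·3.480000 = -1.077600
s=0.130000, y=-1.077600: f=3.011146 → y ← -1.077600 + 0.13·3.011146 = -0.686151
s=0.260000, y=-0.686151: f=2.570612 → y ← -0.686151 + 0.13·2.570612 = -0.351972
s=0.390000, y=-0.351972: f=2.155544 → y ← -0.351972 + 0.13·2.155544 = -0.071751
s=0.520000, y=-0.071751: f=1.763998 → y ← -0.071751 + 0.13·1.763998 = 0.157569
y(0.65) ≈ 0.1576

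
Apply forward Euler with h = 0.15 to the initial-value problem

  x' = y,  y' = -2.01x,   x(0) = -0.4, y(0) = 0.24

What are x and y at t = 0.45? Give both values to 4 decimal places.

Euler on (x,y): x_{n+1} = x_n + h·x', y_{n+1} = y_n + h·y'.
0.000000: (-0.400000, 0.240000); f=(0.240000, 0.804000) → (-0.364000, 0.360600)
0.150000: (-0.364000, 0.360600); f=(0.360600, 0.731640) → (-0.309910, 0.470346)
0.300000: (-0.309910, 0.470346); f=(0.470346, 0.622919) → (-0.239358, 0.563784)
(x(0.45), y(0.45)) ≈ (-0.2394, 0.5638)

-0.2394, 0.5638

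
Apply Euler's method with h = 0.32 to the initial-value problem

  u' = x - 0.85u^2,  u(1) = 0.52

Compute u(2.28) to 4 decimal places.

1.4572

Euler: u_{n+1} = u_n + h·f(x_n, u_n).
x=1.000000, u=0.520000: f=0.770160 → u ← 0.520000 + 0.32·0.770160 = 0.766451
x=1.320000, u=0.766451: f=0.820670 → u ← 0.766451 + 0.32·0.820670 = 1.029065
x=1.640000, u=1.029065: f=0.739871 → u ← 1.029065 + 0.32·0.739871 = 1.265824
x=1.960000, u=1.265824: f=0.598036 → u ← 1.265824 + 0.32·0.598036 = 1.457196
u(2.28) ≈ 1.4572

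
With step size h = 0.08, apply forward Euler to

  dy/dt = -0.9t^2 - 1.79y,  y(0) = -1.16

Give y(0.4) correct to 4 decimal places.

Euler: y_{n+1} = y_n + h·f(t_n, y_n).
t=0.000000, y=-1.160000: f=2.076400 → y ← -1.160000 + 0.08·2.076400 = -0.993888
t=0.080000, y=-0.993888: f=1.773300 → y ← -0.993888 + 0.08·1.773300 = -0.852024
t=0.160000, y=-0.852024: f=1.502083 → y ← -0.852024 + 0.08·1.502083 = -0.731857
t=0.240000, y=-0.731857: f=1.258185 → y ← -0.731857 + 0.08·1.258185 = -0.631203
t=0.320000, y=-0.631203: f=1.037693 → y ← -0.631203 + 0.08·1.037693 = -0.548187
y(0.4) ≈ -0.5482

-0.5482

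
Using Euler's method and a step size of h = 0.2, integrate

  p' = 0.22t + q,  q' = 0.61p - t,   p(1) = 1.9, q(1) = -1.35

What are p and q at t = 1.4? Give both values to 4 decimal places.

1.4632, -1.3540

Euler on (p,q): p_{n+1} = p_n + h·p', q_{n+1} = q_n + h·q'.
1.000000: (1.900000, -1.350000); f=(-1.130000, 0.159000) → (1.674000, -1.318200)
1.200000: (1.674000, -1.318200); f=(-1.054200, -0.178860) → (1.463160, -1.353972)
(p(1.4), q(1.4)) ≈ (1.4632, -1.3540)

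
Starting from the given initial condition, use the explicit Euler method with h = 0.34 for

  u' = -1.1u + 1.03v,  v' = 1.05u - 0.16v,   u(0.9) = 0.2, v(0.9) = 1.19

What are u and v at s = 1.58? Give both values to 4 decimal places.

Euler on (u,v): u_{n+1} = u_n + h·u', v_{n+1} = v_n + h·v'.
0.900000: (0.200000, 1.190000); f=(1.005700, 0.019600) → (0.541938, 1.196664)
1.240000: (0.541938, 1.196664); f=(0.636432, 0.377569) → (0.758325, 1.325037)
(u(1.58), v(1.58)) ≈ (0.7583, 1.3250)

0.7583, 1.3250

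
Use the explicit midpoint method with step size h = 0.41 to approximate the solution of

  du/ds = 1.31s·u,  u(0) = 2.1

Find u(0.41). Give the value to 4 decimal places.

2.3312

Midpoint: k1 = f(s_n, u_n); k2 = f(s_n + h/2, u_n + (h/2)·k1); u_{n+1} = u_n + h·k2.
s=0.000000, u=2.100000:
  k1 = f(0.000000, 2.100000) = 0.000000
  k2 = f(0.205000, 2.100000) = 0.563955
  u ← 2.100000 + 0.41·0.563955 = 2.331222
u(0.41) ≈ 2.3312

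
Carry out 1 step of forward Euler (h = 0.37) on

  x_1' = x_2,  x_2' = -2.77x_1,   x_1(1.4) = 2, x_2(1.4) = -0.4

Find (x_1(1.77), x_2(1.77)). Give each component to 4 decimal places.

1.8520, -2.4498

Euler on (x_1,x_2): x_1_{n+1} = x_1_n + h·x_1', x_2_{n+1} = x_2_n + h·x_2'.
1.400000: (2.000000, -0.400000); f=(-0.400000, -5.540000) → (1.852000, -2.449800)
(x_1(1.77), x_2(1.77)) ≈ (1.8520, -2.4498)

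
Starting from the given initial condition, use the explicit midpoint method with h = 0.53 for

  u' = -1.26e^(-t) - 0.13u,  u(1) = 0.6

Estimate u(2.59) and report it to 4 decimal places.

0.1699

Midpoint: k1 = f(t_n, u_n); k2 = f(t_n + h/2, u_n + (h/2)·k1); u_{n+1} = u_n + h·k2.
t=1.000000, u=0.600000:
  k1 = f(1.000000, 0.600000) = -0.541528
  k2 = f(1.265000, 0.456495) = -0.414966
  u ← 0.600000 + 0.53·(-0.414966) = 0.380068
t=1.530000, u=0.380068:
  k1 = f(1.530000, 0.380068) = -0.322244
  k2 = f(1.795000, 0.294673) = -0.247628
  u ← 0.380068 + 0.53·(-0.247628) = 0.248825
t=2.060000, u=0.248825:
  k1 = f(2.060000, 0.248825) = -0.192939
  k2 = f(2.325000, 0.197696) = -0.148908
  u ← 0.248825 + 0.53·(-0.148908) = 0.169904
u(2.59) ≈ 0.1699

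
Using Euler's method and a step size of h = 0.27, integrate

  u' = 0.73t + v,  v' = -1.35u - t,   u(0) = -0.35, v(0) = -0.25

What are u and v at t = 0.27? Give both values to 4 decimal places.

-0.4175, -0.1224

Euler on (u,v): u_{n+1} = u_n + h·u', v_{n+1} = v_n + h·v'.
0.000000: (-0.350000, -0.250000); f=(-0.250000, 0.472500) → (-0.417500, -0.122425)
(u(0.27), v(0.27)) ≈ (-0.4175, -0.1224)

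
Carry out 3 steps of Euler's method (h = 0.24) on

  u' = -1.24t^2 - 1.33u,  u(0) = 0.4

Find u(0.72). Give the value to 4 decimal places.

Euler: u_{n+1} = u_n + h·f(t_n, u_n).
t=0.000000, u=0.400000: f=-0.532000 → u ← 0.400000 + 0.24·(-0.532000) = 0.272320
t=0.240000, u=0.272320: f=-0.433610 → u ← 0.272320 + 0.24·(-0.433610) = 0.168254
t=0.480000, u=0.168254: f=-0.509473 → u ← 0.168254 + 0.24·(-0.509473) = 0.045980
u(0.72) ≈ 0.0460

0.0460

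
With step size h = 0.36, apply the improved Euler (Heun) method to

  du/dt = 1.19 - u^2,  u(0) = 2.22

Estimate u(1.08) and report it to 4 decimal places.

1.2279

Heun: k1 = f(t_n, u_n); k2 = f(t_n + h, u_n + h·k1); u_{n+1} = u_n + (h/2)·(k1 + k2).
t=0.000000, u=2.220000:
  k1 = f(0.000000, 2.220000) = -3.738400
  k2 = f(0.360000, 0.874176) = 0.425816
  u ← 2.220000 + (0.36/2)·(-3.738400 + 0.425816) = 1.623735
t=0.360000, u=1.623735:
  k1 = f(0.360000, 1.623735) = -1.446515
  k2 = f(0.720000, 1.102989) = -0.026586
  u ← 1.623735 + (0.36/2)·(-1.446515 + (-0.026586)) = 1.358577
t=0.720000, u=1.358577:
  k1 = f(0.720000, 1.358577) = -0.655731
  k2 = f(1.080000, 1.122514) = -0.070037
  u ← 1.358577 + (0.36/2)·(-0.655731 + (-0.070037)) = 1.227939
u(1.08) ≈ 1.2279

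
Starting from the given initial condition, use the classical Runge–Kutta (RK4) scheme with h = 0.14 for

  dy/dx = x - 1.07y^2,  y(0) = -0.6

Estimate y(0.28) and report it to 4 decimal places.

RK4: k1 = f(x_n, y_n); k2 = f(x_n + h/2, y_n + (h/2)·k1); k3 = f(x_n + h/2, y_n + (h/2)·k2); k4 = f(x_n + h, y_n + h·k3); y_{n+1} = y_n + (h/6)·(k1 + 2k2 + 2k3 + k4).
x=0.000000, y=-0.600000:
  k1 = f(0.000000, -0.600000) = -0.385200
  k2 = f(0.070000, -0.626964) = -0.350600
  k3 = f(0.070000, -0.624542) = -0.347356
  k4 = f(0.140000, -0.648630) = -0.310171
  y ← -0.600000 + (0.14/6)·(k1 + 2k2 + 2k3 + k4) = -0.648797
x=0.140000, y=-0.648797:
  k1 = f(0.140000, -0.648797) = -0.310403
  k2 = f(0.210000, -0.670525) = -0.271076
  k3 = f(0.210000, -0.667772) = -0.267134
  k4 = f(0.280000, -0.686195) = -0.223825
  y ← -0.648797 + (0.14/6)·(k1 + 2k2 + 2k3 + k4) = -0.686378
y(0.28) ≈ -0.6864

-0.6864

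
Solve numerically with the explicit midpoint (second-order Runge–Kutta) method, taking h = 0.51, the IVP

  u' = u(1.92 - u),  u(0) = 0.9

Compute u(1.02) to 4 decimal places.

Midpoint: k1 = f(t_n, u_n); k2 = f(t_n + h/2, u_n + (h/2)·k1); u_{n+1} = u_n + h·k2.
t=0.000000, u=0.900000:
  k1 = f(0.000000, 0.900000) = 0.918000
  k2 = f(0.255000, 1.134090) = 0.891293
  u ← 0.900000 + 0.51·0.891293 = 1.354559
t=0.510000, u=1.354559:
  k1 = f(0.510000, 1.354559) = 0.765923
  k2 = f(0.765000, 1.549870) = 0.573654
  u ← 1.354559 + 0.51·0.573654 = 1.647123
u(1.02) ≈ 1.6471

1.6471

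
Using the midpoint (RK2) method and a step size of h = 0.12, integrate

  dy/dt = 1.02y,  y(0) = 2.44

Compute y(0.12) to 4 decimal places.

2.7569

Midpoint: k1 = f(t_n, y_n); k2 = f(t_n + h/2, y_n + (h/2)·k1); y_{n+1} = y_n + h·k2.
t=0.000000, y=2.440000:
  k1 = f(0.000000, 2.440000) = 2.488800
  k2 = f(0.060000, 2.589328) = 2.641115
  y ← 2.440000 + 0.12·2.641115 = 2.756934
y(0.12) ≈ 2.7569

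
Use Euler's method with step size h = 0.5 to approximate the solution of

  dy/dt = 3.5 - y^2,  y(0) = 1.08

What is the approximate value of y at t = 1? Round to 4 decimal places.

1.4727

Euler: y_{n+1} = y_n + h·f(t_n, y_n).
t=0.000000, y=1.080000: f=2.333600 → y ← 1.080000 + 0.5·2.333600 = 2.246800
t=0.500000, y=2.246800: f=-1.548110 → y ← 2.246800 + 0.5·(-1.548110) = 1.472745
y(1) ≈ 1.4727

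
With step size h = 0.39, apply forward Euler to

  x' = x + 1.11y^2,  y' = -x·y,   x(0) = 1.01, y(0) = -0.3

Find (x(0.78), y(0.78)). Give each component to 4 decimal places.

2.0199, -0.0795

Euler on (x,y): x_{n+1} = x_n + h·x', y_{n+1} = y_n + h·y'.
0.000000: (1.010000, -0.300000); f=(1.109900, 0.303000) → (1.442861, -0.181830)
0.390000: (1.442861, -0.181830); f=(1.479560, 0.262355) → (2.019889, -0.079511)
(x(0.78), y(0.78)) ≈ (2.0199, -0.0795)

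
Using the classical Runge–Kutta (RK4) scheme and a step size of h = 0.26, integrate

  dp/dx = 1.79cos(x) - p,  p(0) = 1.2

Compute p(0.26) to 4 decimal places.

1.3302

RK4: k1 = f(x_n, p_n); k2 = f(x_n + h/2, p_n + (h/2)·k1); k3 = f(x_n + h/2, p_n + (h/2)·k2); k4 = f(x_n + h, p_n + h·k3); p_{n+1} = p_n + (h/6)·(k1 + 2k2 + 2k3 + k4).
x=0.000000, p=1.200000:
  k1 = f(0.000000, 1.200000) = 0.590000
  k2 = f(0.130000, 1.276700) = 0.498196
  k3 = f(0.130000, 1.264765) = 0.510130
  k4 = f(0.260000, 1.332634) = 0.397204
  p ← 1.200000 + (0.26/6)·(k1 + 2k2 + 2k3 + k4) = 1.330167
p(0.26) ≈ 1.3302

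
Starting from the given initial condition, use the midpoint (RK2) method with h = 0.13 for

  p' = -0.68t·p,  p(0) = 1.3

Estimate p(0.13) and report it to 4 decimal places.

Midpoint: k1 = f(t_n, p_n); k2 = f(t_n + h/2, p_n + (h/2)·k1); p_{n+1} = p_n + h·k2.
t=0.000000, p=1.300000:
  k1 = f(0.000000, 1.300000) = 0.000000
  k2 = f(0.065000, 1.300000) = -0.057460
  p ← 1.300000 + 0.13·(-0.057460) = 1.292530
p(0.13) ≈ 1.2925

1.2925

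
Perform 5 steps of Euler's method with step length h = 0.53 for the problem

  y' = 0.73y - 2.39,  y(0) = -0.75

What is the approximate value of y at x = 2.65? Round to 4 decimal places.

Euler: y_{n+1} = y_n + h·f(x_n, y_n).
x=0.000000, y=-0.750000: f=-2.937500 → y ← -0.750000 + 0.53·(-2.937500) = -2.306875
x=0.530000, y=-2.306875: f=-4.074019 → y ← -2.306875 + 0.53·(-4.074019) = -4.466105
x=1.060000, y=-4.466105: f=-5.650257 → y ← -4.466105 + 0.53·(-5.650257) = -7.460741
x=1.590000, y=-7.460741: f=-7.836341 → y ← -7.460741 + 0.53·(-7.836341) = -11.614002
x=2.120000, y=-11.614002: f=-10.868221 → y ← -11.614002 + 0.53·(-10.868221) = -17.374159
y(2.65) ≈ -17.3742

-17.3742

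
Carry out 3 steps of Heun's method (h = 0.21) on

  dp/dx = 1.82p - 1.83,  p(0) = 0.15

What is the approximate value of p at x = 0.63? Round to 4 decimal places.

-1.6310

Heun: k1 = f(x_n, p_n); k2 = f(x_n + h, p_n + h·k1); p_{n+1} = p_n + (h/2)·(k1 + k2).
x=0.000000, p=0.150000:
  k1 = f(0.000000, 0.150000) = -1.557000
  k2 = f(0.210000, -0.176970) = -2.152085
  p ← 0.150000 + (0.21/2)·(-1.557000 + (-2.152085)) = -0.239454
x=0.210000, p=-0.239454:
  k1 = f(0.210000, -0.239454) = -2.265806
  k2 = f(0.420000, -0.715273) = -3.131797
  p ← -0.239454 + (0.21/2)·(-2.265806 + (-3.131797)) = -0.806202
x=0.420000, p=-0.806202:
  k1 = f(0.420000, -0.806202) = -3.297288
  k2 = f(0.630000, -1.498633) = -4.557512
  p ← -0.806202 + (0.21/2)·(-3.297288 + (-4.557512)) = -1.630956
p(0.63) ≈ -1.6310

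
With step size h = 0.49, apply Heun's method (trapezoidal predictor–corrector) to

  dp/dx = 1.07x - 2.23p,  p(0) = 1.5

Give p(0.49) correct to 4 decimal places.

0.8849

Heun: k1 = f(x_n, p_n); k2 = f(x_n + h, p_n + h·k1); p_{n+1} = p_n + (h/2)·(k1 + k2).
x=0.000000, p=1.500000:
  k1 = f(0.000000, 1.500000) = -3.345000
  k2 = f(0.490000, -0.139050) = 0.834381
  p ← 1.500000 + (0.49/2)·(-3.345000 + 0.834381) = 0.884898
p(0.49) ≈ 0.8849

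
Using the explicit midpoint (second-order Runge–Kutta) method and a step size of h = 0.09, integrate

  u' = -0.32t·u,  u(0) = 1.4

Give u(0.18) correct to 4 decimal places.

Midpoint: k1 = f(t_n, u_n); k2 = f(t_n + h/2, u_n + (h/2)·k1); u_{n+1} = u_n + h·k2.
t=0.000000, u=1.400000:
  k1 = f(0.000000, 1.400000) = 0.000000
  k2 = f(0.045000, 1.400000) = -0.020160
  u ← 1.400000 + 0.09·(-0.020160) = 1.398186
t=0.090000, u=1.398186:
  k1 = f(0.090000, 1.398186) = -0.040268
  k2 = f(0.135000, 1.396374) = -0.060323
  u ← 1.398186 + 0.09·(-0.060323) = 1.392756
u(0.18) ≈ 1.3928

1.3928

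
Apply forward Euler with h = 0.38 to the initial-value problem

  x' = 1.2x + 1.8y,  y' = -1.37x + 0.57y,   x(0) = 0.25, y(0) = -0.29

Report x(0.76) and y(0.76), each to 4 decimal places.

Euler on (x,y): x_{n+1} = x_n + h·x', y_{n+1} = y_n + h·y'.
0.000000: (0.250000, -0.290000); f=(-0.222000, -0.507800) → (0.165640, -0.482964)
0.380000: (0.165640, -0.482964); f=(-0.670567, -0.502216) → (-0.089176, -0.673806)
(x(0.76), y(0.76)) ≈ (-0.0892, -0.6738)

-0.0892, -0.6738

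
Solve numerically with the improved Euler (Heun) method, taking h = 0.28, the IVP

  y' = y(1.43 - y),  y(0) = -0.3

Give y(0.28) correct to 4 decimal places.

Heun: k1 = f(s_n, y_n); k2 = f(s_n + h, y_n + h·k1); y_{n+1} = y_n + (h/2)·(k1 + k2).
s=0.000000, y=-0.300000:
  k1 = f(0.000000, -0.300000) = -0.519000
  k2 = f(0.280000, -0.445320) = -0.835118
  y ← -0.300000 + (0.28/2)·(-0.519000 + (-0.835118)) = -0.489576
y(0.28) ≈ -0.4896

-0.4896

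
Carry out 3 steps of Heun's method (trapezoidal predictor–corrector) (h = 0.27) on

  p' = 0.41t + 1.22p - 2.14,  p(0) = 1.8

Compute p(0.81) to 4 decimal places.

Heun: k1 = f(t_n, p_n); k2 = f(t_n + h, p_n + h·k1); p_{n+1} = p_n + (h/2)·(k1 + k2).
t=0.000000, p=1.800000:
  k1 = f(0.000000, 1.800000) = 0.056000
  k2 = f(0.270000, 1.815120) = 0.185146
  p ← 1.800000 + (0.27/2)·(0.056000 + 0.185146) = 1.832555
t=0.270000, p=1.832555:
  k1 = f(0.270000, 1.832555) = 0.206417
  k2 = f(0.540000, 1.888287) = 0.385111
  p ← 1.832555 + (0.27/2)·(0.206417 + 0.385111) = 1.912411
t=0.540000, p=1.912411:
  k1 = f(0.540000, 1.912411) = 0.414541
  k2 = f(0.810000, 2.024337) = 0.661791
  p ← 1.912411 + (0.27/2)·(0.414541 + 0.661791) = 2.057716
p(0.81) ≈ 2.0577

2.0577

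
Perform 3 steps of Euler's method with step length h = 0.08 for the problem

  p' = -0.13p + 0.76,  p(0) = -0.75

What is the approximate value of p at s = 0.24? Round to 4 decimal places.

-0.5463

Euler: p_{n+1} = p_n + h·f(s_n, p_n).
s=0.000000, p=-0.750000: f=0.857500 → p ← -0.750000 + 0.08·0.857500 = -0.681400
s=0.080000, p=-0.681400: f=0.848582 → p ← -0.681400 + 0.08·0.848582 = -0.613513
s=0.160000, p=-0.613513: f=0.839757 → p ← -0.613513 + 0.08·0.839757 = -0.546333
p(0.24) ≈ -0.5463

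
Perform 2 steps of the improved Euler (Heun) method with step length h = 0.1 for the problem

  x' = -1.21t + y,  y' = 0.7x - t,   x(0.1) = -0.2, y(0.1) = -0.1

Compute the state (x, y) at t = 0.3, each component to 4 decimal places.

-0.2744, -0.1721

Heun on (x,y): k1 = f(t_n, state_n); k2 = f(t_n + h, state_n + h·k1); state_{n+1} = state_n + (h/2)·(k1 + k2).
0.100000: (-0.200000, -0.100000)
  k1 = (-0.221000, -0.240000)
  predictor → (-0.222100, -0.124000)
  k2 = (-0.366000, -0.355470)
  → (-0.229350, -0.129774)
0.200000: (-0.229350, -0.129774)
  k1 = (-0.371773, -0.360545)
  predictor → (-0.266527, -0.165828)
  k2 = (-0.528828, -0.486569)
  → (-0.274380, -0.172129)
(x(0.3), y(0.3)) ≈ (-0.2744, -0.1721)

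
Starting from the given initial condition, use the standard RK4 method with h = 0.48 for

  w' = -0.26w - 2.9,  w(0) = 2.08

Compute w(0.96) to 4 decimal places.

RK4: k1 = f(x_n, w_n); k2 = f(x_n + h/2, w_n + (h/2)·k1); k3 = f(x_n + h/2, w_n + (h/2)·k2); k4 = f(x_n + h, w_n + h·k3); w_{n+1} = w_n + (h/6)·(k1 + 2k2 + 2k3 + k4).
x=0.000000, w=2.080000:
  k1 = f(0.000000, 2.080000) = -3.440800
  k2 = f(0.240000, 1.254208) = -3.226094
  k3 = f(0.240000, 1.305737) = -3.239492
  k4 = f(0.480000, 0.525044) = -3.036511
  w ← 2.080000 + (0.48/6)·(k1 + 2k2 + 2k3 + k4) = 0.527321
x=0.480000, w=0.527321:
  k1 = f(0.480000, 0.527321) = -3.037104
  k2 = f(0.720000, -0.201583) = -2.847588
  k3 = f(0.720000, -0.156100) = -2.859414
  k4 = f(0.960000, -0.845197) = -2.680249
  w ← 0.527321 + (0.48/6)·(k1 + 2k2 + 2k3 + k4) = -0.843187
w(0.96) ≈ -0.8432

-0.8432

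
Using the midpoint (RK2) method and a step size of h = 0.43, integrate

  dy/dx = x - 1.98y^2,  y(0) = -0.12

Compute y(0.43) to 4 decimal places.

Midpoint: k1 = f(x_n, y_n); k2 = f(x_n + h/2, y_n + (h/2)·k1); y_{n+1} = y_n + h·k2.
x=0.000000, y=-0.120000:
  k1 = f(0.000000, -0.120000) = -0.028512
  k2 = f(0.215000, -0.126130) = 0.183501
  y ← -0.120000 + 0.43·0.183501 = -0.041095
y(0.43) ≈ -0.0411

-0.0411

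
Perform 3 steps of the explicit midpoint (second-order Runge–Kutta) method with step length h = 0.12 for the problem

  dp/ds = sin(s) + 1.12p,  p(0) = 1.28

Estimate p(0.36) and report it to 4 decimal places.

Midpoint: k1 = f(s_n, p_n); k2 = f(s_n + h/2, p_n + (h/2)·k1); p_{n+1} = p_n + h·k2.
s=0.000000, p=1.280000:
  k1 = f(0.000000, 1.280000) = 1.433600
  k2 = f(0.060000, 1.366016) = 1.589902
  p ← 1.280000 + 0.12·1.589902 = 1.470788
s=0.120000, p=1.470788:
  k1 = f(0.120000, 1.470788) = 1.766995
  k2 = f(0.180000, 1.576808) = 1.945054
  p ← 1.470788 + 0.12·1.945054 = 1.704195
s=0.240000, p=1.704195:
  k1 = f(0.240000, 1.704195) = 2.146401
  k2 = f(0.300000, 1.832979) = 2.348456
  p ← 1.704195 + 0.12·2.348456 = 1.986010
p(0.36) ≈ 1.9860

1.9860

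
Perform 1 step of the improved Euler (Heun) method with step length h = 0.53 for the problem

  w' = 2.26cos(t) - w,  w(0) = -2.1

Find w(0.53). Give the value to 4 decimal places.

-0.4837

Heun: k1 = f(t_n, w_n); k2 = f(t_n + h, w_n + h·k1); w_{n+1} = w_n + (h/2)·(k1 + k2).
t=0.000000, w=-2.100000:
  k1 = f(0.000000, -2.100000) = 4.360000
  k2 = f(0.530000, 0.210800) = 1.739144
  w ← -2.100000 + (0.53/2)·(4.360000 + 1.739144) = -0.483727
w(0.53) ≈ -0.4837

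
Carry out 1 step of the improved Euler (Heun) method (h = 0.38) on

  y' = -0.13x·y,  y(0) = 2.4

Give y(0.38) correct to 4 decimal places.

Heun: k1 = f(x_n, y_n); k2 = f(x_n + h, y_n + h·k1); y_{n+1} = y_n + (h/2)·(k1 + k2).
x=0.000000, y=2.400000:
  k1 = f(0.000000, 2.400000) = 0.000000
  k2 = f(0.380000, 2.400000) = -0.118560
  y ← 2.400000 + (0.38/2)·(0.000000 + (-0.118560)) = 2.377474
y(0.38) ≈ 2.3775

2.3775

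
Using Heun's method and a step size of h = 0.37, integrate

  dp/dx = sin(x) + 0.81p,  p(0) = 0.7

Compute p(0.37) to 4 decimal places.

1.0081

Heun: k1 = f(x_n, p_n); k2 = f(x_n + h, p_n + h·k1); p_{n+1} = p_n + (h/2)·(k1 + k2).
x=0.000000, p=0.700000:
  k1 = f(0.000000, 0.700000) = 0.567000
  k2 = f(0.370000, 0.909790) = 1.098545
  p ← 0.700000 + (0.37/2)·(0.567000 + 1.098545) = 1.008126
p(0.37) ≈ 1.0081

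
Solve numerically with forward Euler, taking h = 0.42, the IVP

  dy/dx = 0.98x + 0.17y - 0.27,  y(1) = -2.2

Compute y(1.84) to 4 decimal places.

Euler: y_{n+1} = y_n + h·f(x_n, y_n).
x=1.000000, y=-2.200000: f=0.336000 → y ← -2.200000 + 0.42·0.336000 = -2.058880
x=1.420000, y=-2.058880: f=0.771590 → y ← -2.058880 + 0.42·0.771590 = -1.734812
y(1.84) ≈ -1.7348

-1.7348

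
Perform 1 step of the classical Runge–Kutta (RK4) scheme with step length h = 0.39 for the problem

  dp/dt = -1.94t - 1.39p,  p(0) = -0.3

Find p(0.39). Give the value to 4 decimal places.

RK4: k1 = f(t_n, p_n); k2 = f(t_n + h/2, p_n + (h/2)·k1); k3 = f(t_n + h/2, p_n + (h/2)·k2); k4 = f(t_n + h, p_n + h·k3); p_{n+1} = p_n + (h/6)·(k1 + 2k2 + 2k3 + k4).
t=0.000000, p=-0.300000:
  k1 = f(0.000000, -0.300000) = 0.417000
  k2 = f(0.195000, -0.218685) = -0.074328
  k3 = f(0.195000, -0.314494) = 0.058847
  k4 = f(0.390000, -0.277050) = -0.371501
  p ← -0.300000 + (0.39/6)·(k1 + 2k2 + 2k3 + k4) = -0.299055
p(0.39) ≈ -0.2991

-0.2991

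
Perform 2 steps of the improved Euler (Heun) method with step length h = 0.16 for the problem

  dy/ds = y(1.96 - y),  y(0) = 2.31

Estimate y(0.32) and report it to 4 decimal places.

Heun: k1 = f(s_n, y_n); k2 = f(s_n + h, y_n + h·k1); y_{n+1} = y_n + (h/2)·(k1 + k2).
s=0.000000, y=2.310000:
  k1 = f(0.000000, 2.310000) = -0.808500
  k2 = f(0.160000, 2.180640) = -0.481136
  y ← 2.310000 + (0.16/2)·(-0.808500 + (-0.481136)) = 2.206829
s=0.160000, y=2.206829:
  k1 = f(0.160000, 2.206829) = -0.544710
  k2 = f(0.320000, 2.119676) = -0.338460
  y ← 2.206829 + (0.16/2)·(-0.544710 + (-0.338460)) = 2.136175
y(0.32) ≈ 2.1362

2.1362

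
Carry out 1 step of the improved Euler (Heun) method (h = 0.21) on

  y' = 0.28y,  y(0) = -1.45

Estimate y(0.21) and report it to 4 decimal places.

-1.5378

Heun: k1 = f(t_n, y_n); k2 = f(t_n + h, y_n + h·k1); y_{n+1} = y_n + (h/2)·(k1 + k2).
t=0.000000, y=-1.450000:
  k1 = f(0.000000, -1.450000) = -0.406000
  k2 = f(0.210000, -1.535260) = -0.429873
  y ← -1.450000 + (0.21/2)·(-0.406000 + (-0.429873)) = -1.537767
y(0.21) ≈ -1.5378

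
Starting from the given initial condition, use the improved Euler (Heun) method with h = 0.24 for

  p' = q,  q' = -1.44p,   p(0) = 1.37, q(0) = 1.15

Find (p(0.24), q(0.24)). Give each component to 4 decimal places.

1.5892, 0.6288

Heun on (p,q): k1 = f(s_n, state_n); k2 = f(s_n + h, state_n + h·k1); state_{n+1} = state_n + (h/2)·(k1 + k2).
0.000000: (1.370000, 1.150000)
  k1 = (1.150000, -1.972800)
  predictor → (1.646000, 0.676528)
  k2 = (0.676528, -2.370240)
  → (1.589183, 0.628835)
(p(0.24), q(0.24)) ≈ (1.5892, 0.6288)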